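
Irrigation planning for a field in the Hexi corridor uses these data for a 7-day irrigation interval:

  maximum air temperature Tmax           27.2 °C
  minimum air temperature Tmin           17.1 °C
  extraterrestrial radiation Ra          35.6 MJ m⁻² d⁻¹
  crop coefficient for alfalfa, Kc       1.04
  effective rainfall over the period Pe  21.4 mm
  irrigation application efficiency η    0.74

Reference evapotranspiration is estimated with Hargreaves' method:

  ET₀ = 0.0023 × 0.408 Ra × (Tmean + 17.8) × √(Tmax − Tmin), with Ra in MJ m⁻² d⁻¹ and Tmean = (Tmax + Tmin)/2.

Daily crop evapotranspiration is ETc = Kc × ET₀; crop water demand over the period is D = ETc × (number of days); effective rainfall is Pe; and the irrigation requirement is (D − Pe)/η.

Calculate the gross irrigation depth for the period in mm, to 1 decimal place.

12.8 mm

Tmean = (27.2 + 17.1)/2 = 22.15 °C
0.408 Ra = 0.408 × 35.6 = 14.5248 mm/d equivalent
ET₀ = 0.0023 × 14.5248 × (22.15 + 17.8) × √10.1 = 0.0023 × 14.5248 × 39.95 × 3.1780 = 4.2414 mm/d
ETc = Kc × ET₀ = 1.04 × 4.2414 = 4.4111 mm/d
Crop demand D = ETc × 7 d = 4.4111 × 7 = 30.878 mm
D − Pe = 30.878 − 21.4 = 9.478 mm
Gross irrigation = 9.478 / 0.74 = 12.808 mm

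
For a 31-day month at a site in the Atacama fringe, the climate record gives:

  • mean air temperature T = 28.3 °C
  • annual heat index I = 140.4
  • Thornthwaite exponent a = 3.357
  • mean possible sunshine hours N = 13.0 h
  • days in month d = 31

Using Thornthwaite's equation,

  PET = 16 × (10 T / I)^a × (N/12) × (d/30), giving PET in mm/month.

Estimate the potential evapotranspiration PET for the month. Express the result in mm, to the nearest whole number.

10T/I = 10 × 28.3 / 140.4 = 2.0157
(10T/I)^a = 2.0157^3.357 = 10.5186
Uncorrected PET = 16 × 10.5186 = 168.298 mm
Correction = (N/12)(d/30) = (13.0/12)(31/30) = 1.1194
PET = 168.298 × 1.1194 = 188.393 mm/month

188 mm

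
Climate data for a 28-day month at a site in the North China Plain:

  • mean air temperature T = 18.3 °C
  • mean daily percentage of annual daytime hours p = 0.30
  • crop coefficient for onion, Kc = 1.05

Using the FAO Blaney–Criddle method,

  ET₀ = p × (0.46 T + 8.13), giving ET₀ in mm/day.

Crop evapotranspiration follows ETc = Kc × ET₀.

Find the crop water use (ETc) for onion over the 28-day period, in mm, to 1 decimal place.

ET₀ = 0.30 × (0.46 × 18.3 + 8.13) = 0.30 × 16.548 = 4.9644 mm/d
ETc = Kc × ET₀ = 1.05 × 4.9644 = 5.2126 mm/d
Over 28 days: 5.2126 × 28 = 145.953 mm

146.0 mm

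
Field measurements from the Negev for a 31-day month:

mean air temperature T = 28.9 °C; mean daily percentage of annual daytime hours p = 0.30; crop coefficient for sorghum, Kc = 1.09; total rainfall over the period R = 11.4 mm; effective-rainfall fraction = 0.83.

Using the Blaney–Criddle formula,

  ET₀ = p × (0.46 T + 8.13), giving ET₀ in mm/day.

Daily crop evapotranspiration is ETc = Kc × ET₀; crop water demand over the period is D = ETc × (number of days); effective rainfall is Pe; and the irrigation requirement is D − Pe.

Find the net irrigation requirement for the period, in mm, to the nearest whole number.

ET₀ = 0.30 × (0.46 × 28.9 + 8.13) = 0.30 × 21.424 = 6.4272 mm/d
ETc = Kc × ET₀ = 1.09 × 6.4272 = 7.0056 mm/d
Crop demand D = ETc × 31 d = 7.0056 × 31 = 217.174 mm
Pe = 0.83 × 11.4 = 9.462 mm
D − Pe = 217.174 − 9.462 = 207.712 mm

208 mm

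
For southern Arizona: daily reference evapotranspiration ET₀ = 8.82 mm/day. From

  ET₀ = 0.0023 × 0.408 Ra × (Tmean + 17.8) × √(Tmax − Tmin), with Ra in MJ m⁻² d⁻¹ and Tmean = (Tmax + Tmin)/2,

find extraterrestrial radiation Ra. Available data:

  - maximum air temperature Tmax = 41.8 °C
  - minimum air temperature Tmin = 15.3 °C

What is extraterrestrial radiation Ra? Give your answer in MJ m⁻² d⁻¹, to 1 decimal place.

39.4 MJ m⁻² d⁻¹

Tmean = (41.8+15.3)/2 = 28.55 °C; ΔT = 26.5
Ra = ET₀ / [0.0023 × 0.408 × (Tmean+17.8) × √ΔT]
   = 8.82 / (0.0023 × 0.408 × 46.35 × 5.1478) = 39.392 MJ m⁻² d⁻¹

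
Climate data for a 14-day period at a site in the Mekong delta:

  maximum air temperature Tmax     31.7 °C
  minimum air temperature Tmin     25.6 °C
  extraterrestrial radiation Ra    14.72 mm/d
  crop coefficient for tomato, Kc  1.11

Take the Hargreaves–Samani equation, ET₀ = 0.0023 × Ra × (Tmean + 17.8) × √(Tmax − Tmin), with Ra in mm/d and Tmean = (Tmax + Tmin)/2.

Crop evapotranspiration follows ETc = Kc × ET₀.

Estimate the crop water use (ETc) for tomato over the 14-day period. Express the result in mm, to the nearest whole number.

60 mm

Tmean = (31.7 + 25.6)/2 = 28.65 °C
ET₀ = 0.0023 × 14.72 × (28.65 + 17.8) × √6.1 = 0.0023 × 14.72 × 46.45 × 2.4698 = 3.8840 mm/d
ETc = Kc × ET₀ = 1.11 × 3.8840 = 4.3112 mm/d
Over 14 days: 4.3112 × 14 = 60.357 mm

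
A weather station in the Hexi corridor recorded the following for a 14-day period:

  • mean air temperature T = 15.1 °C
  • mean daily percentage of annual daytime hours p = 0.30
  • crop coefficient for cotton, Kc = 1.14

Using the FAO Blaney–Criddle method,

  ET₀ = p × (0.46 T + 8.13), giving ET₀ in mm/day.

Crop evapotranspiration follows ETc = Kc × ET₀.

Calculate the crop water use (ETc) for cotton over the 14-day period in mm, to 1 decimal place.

ET₀ = 0.30 × (0.46 × 15.1 + 8.13) = 0.30 × 15.076 = 4.5228 mm/d
ETc = Kc × ET₀ = 1.14 × 4.5228 = 5.1560 mm/d
Over 14 days: 5.1560 × 14 = 72.184 mm

72.2 mm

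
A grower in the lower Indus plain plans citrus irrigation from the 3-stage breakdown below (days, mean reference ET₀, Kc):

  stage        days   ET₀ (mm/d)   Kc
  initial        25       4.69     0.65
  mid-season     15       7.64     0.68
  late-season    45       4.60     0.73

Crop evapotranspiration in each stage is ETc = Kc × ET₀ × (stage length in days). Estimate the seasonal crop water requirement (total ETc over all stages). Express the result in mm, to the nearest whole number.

305 mm

initial: 0.65 × 4.69 × 25 = 76.21 mm
mid-season: 0.68 × 7.64 × 15 = 77.93 mm
late-season: 0.73 × 4.60 × 45 = 151.11 mm
Seasonal total = 305.25 mm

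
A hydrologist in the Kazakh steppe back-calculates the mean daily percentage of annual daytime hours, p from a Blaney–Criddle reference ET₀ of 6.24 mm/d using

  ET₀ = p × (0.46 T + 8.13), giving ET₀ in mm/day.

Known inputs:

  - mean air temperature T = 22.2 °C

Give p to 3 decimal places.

0.340

p = ET₀ / (0.46 T + 8.13) = 6.24 / (0.46 × 22.2 + 8.13) = 6.24 / 18.342 = 0.3402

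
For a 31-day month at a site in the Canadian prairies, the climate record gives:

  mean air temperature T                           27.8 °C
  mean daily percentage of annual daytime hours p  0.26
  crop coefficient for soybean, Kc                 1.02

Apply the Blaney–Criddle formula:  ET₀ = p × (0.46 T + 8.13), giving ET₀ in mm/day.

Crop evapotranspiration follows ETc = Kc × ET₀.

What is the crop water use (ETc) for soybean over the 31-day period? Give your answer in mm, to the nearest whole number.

ET₀ = 0.26 × (0.46 × 27.8 + 8.13) = 0.26 × 20.918 = 5.4387 mm/d
ETc = Kc × ET₀ = 1.02 × 5.4387 = 5.5475 mm/d
Over 31 days: 5.5475 × 31 = 171.973 mm

172 mm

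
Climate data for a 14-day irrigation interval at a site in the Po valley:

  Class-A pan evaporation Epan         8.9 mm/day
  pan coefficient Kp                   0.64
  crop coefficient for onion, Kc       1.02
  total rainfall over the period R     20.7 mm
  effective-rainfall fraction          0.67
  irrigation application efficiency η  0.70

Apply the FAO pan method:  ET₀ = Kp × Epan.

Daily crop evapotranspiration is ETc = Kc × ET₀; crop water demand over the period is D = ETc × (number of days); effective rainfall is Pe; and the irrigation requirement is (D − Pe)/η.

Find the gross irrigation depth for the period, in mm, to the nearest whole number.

96 mm

ET₀ = 0.64 × 8.9 = 5.6960 mm/d
ETc = Kc × ET₀ = 1.02 × 5.6960 = 5.8099 mm/d
Crop demand D = ETc × 14 d = 5.8099 × 14 = 81.339 mm
Pe = 0.67 × 20.7 = 13.869 mm
D − Pe = 81.339 − 13.869 = 67.470 mm
Gross irrigation = 67.470 / 0.70 = 96.386 mm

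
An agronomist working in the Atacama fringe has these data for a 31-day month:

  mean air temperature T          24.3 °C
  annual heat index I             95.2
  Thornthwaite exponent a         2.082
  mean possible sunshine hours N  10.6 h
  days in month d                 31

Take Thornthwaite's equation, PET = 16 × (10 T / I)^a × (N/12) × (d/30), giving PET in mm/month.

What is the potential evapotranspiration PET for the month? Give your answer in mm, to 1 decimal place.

10T/I = 10 × 24.3 / 95.2 = 2.5525
(10T/I)^a = 2.5525^2.082 = 7.0356
Uncorrected PET = 16 × 7.0356 = 112.570 mm
Correction = (N/12)(d/30) = (10.6/12)(31/30) = 0.9128
PET = 112.570 × 0.9128 = 102.754 mm/month

102.8 mm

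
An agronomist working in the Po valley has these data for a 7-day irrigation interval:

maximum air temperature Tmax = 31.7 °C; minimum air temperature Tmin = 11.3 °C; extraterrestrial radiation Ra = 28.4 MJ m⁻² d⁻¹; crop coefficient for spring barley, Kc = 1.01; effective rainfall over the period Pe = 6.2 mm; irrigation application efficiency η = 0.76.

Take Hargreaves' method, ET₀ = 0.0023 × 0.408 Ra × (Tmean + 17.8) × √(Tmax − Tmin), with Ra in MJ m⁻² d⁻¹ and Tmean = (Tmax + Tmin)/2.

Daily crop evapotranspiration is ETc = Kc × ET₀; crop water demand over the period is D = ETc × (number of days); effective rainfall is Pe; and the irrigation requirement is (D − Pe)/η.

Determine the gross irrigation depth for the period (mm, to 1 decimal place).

35.8 mm

Tmean = (31.7 + 11.3)/2 = 21.50 °C
0.408 Ra = 0.408 × 28.4 = 11.5872 mm/d equivalent
ET₀ = 0.0023 × 11.5872 × (21.50 + 17.8) × √20.4 = 0.0023 × 11.5872 × 39.30 × 4.5166 = 4.7305 mm/d
ETc = Kc × ET₀ = 1.01 × 4.7305 = 4.7778 mm/d
Crop demand D = ETc × 7 d = 4.7778 × 7 = 33.445 mm
D − Pe = 33.445 − 6.2 = 27.245 mm
Gross irrigation = 27.245 / 0.76 = 35.849 mm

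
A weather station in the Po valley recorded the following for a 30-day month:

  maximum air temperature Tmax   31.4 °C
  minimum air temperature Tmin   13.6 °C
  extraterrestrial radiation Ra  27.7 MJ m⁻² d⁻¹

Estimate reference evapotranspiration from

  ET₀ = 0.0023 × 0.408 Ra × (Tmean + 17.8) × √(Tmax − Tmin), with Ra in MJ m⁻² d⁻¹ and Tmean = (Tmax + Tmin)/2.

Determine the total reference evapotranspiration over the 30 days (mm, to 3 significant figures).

Tmean = (31.4 + 13.6)/2 = 22.50 °C
0.408 Ra = 0.408 × 27.7 = 11.3016 mm/d equivalent
ET₀ = 0.0023 × 11.3016 × (22.50 + 17.8) × √17.8 = 0.0023 × 11.3016 × 40.30 × 4.2190 = 4.4196 mm/d
Over 30 days: 4.4196 × 30 = 132.588 mm

133 mm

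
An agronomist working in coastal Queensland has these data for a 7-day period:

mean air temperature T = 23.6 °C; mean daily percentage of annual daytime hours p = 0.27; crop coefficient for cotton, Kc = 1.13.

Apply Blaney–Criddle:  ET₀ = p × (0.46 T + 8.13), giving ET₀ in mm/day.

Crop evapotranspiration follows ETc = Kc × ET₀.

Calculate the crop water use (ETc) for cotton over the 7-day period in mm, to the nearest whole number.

ET₀ = 0.27 × (0.46 × 23.6 + 8.13) = 0.27 × 18.986 = 5.1262 mm/d
ETc = Kc × ET₀ = 1.13 × 5.1262 = 5.7926 mm/d
Over 7 days: 5.7926 × 7 = 40.548 mm

41 mm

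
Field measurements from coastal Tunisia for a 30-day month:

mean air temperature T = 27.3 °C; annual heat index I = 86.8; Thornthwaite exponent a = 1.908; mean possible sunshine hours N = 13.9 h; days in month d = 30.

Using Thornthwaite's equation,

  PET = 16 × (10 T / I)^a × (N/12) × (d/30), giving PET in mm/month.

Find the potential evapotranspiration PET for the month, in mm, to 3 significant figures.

10T/I = 10 × 27.3 / 86.8 = 3.1452
(10T/I)^a = 3.1452^1.908 = 8.9025
Uncorrected PET = 16 × 8.9025 = 142.440 mm
Correction = (N/12)(d/30) = (13.9/12)(30/30) = 1.1583
PET = 142.440 × 1.1583 = 164.988 mm/month

165 mm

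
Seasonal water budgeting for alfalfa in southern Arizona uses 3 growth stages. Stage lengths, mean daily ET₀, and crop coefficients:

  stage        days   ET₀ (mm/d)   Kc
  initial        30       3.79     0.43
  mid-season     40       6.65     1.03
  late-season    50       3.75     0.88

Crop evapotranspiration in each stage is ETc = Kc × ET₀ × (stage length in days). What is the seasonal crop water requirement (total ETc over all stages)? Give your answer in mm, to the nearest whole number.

initial: 0.43 × 3.79 × 30 = 48.89 mm
mid-season: 1.03 × 6.65 × 40 = 273.98 mm
late-season: 0.88 × 3.75 × 50 = 165.00 mm
Seasonal total = 487.87 mm

488 mm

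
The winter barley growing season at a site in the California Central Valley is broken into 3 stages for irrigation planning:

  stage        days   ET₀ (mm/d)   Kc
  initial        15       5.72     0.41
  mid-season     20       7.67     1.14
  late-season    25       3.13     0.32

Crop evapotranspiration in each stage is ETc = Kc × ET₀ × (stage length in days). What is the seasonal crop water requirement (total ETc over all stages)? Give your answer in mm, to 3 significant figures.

235 mm

initial: 0.41 × 5.72 × 15 = 35.18 mm
mid-season: 1.14 × 7.67 × 20 = 174.88 mm
late-season: 0.32 × 3.13 × 25 = 25.04 mm
Seasonal total = 235.10 mm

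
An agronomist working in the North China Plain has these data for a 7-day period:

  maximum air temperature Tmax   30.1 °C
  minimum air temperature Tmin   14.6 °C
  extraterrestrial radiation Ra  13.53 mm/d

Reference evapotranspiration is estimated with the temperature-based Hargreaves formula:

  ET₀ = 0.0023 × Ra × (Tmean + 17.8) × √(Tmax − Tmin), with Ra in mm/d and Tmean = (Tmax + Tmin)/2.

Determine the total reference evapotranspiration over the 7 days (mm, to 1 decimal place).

Tmean = (30.1 + 14.6)/2 = 22.35 °C
ET₀ = 0.0023 × 13.53 × (22.35 + 17.8) × √15.5 = 0.0023 × 13.53 × 40.15 × 3.9370 = 4.9190 mm/d
Over 7 days: 4.9190 × 7 = 34.433 mm

34.4 mm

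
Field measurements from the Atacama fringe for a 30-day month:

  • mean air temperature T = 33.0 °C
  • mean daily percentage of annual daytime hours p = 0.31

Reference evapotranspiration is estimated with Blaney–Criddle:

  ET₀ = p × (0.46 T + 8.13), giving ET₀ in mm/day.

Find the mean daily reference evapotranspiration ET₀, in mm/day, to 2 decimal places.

7.23 mm/day

ET₀ = 0.31 × (0.46 × 33.0 + 8.13) = 0.31 × 23.310 = 7.2261 mm/d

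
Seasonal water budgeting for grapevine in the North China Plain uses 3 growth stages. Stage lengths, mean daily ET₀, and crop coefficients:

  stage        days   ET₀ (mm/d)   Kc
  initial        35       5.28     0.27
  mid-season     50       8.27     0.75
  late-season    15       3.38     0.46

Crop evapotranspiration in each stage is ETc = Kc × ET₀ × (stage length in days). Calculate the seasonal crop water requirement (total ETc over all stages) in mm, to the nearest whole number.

383 mm

initial: 0.27 × 5.28 × 35 = 49.90 mm
mid-season: 0.75 × 8.27 × 50 = 310.13 mm
late-season: 0.46 × 3.38 × 15 = 23.32 mm
Seasonal total = 383.35 mm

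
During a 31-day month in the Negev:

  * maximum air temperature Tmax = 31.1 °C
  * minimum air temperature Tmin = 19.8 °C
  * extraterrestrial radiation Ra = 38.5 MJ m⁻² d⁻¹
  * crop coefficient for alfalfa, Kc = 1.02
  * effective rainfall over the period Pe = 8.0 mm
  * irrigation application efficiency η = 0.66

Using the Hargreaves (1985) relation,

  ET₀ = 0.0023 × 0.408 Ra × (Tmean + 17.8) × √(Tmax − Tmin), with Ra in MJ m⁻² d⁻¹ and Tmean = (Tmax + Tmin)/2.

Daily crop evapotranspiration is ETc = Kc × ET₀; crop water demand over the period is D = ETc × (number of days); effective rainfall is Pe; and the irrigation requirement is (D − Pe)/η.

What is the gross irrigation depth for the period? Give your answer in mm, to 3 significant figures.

240 mm

Tmean = (31.1 + 19.8)/2 = 25.45 °C
0.408 Ra = 0.408 × 38.5 = 15.7080 mm/d equivalent
ET₀ = 0.0023 × 15.7080 × (25.45 + 17.8) × √11.3 = 0.0023 × 15.7080 × 43.25 × 3.3615 = 5.2525 mm/d
ETc = Kc × ET₀ = 1.02 × 5.2525 = 5.3576 mm/d
Crop demand D = ETc × 31 d = 5.3576 × 31 = 166.086 mm
D − Pe = 166.086 − 8.0 = 158.086 mm
Gross irrigation = 158.086 / 0.66 = 239.524 mm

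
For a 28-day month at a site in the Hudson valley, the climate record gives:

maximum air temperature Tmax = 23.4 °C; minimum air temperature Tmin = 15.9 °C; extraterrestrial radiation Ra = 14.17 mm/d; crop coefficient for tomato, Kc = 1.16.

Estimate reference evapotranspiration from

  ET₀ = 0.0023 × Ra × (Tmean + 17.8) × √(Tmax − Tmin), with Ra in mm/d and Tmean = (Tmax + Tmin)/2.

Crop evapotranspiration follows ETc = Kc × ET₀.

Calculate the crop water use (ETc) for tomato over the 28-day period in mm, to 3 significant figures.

109 mm

Tmean = (23.4 + 15.9)/2 = 19.65 °C
ET₀ = 0.0023 × 14.17 × (19.65 + 17.8) × √7.5 = 0.0023 × 14.17 × 37.45 × 2.7386 = 3.3426 mm/d
ETc = Kc × ET₀ = 1.16 × 3.3426 = 3.8774 mm/d
Over 28 days: 3.8774 × 28 = 108.567 mm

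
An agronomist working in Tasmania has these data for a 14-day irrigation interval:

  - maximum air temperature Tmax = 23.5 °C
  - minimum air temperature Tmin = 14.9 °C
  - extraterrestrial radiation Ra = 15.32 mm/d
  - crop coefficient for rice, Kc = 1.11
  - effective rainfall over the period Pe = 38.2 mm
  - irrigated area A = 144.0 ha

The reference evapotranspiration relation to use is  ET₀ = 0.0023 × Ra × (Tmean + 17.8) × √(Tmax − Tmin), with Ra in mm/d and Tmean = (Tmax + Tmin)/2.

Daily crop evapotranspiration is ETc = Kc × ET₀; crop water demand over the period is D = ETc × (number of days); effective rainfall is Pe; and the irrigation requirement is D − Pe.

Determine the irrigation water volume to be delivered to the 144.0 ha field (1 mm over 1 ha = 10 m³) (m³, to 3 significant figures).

Tmean = (23.5 + 14.9)/2 = 19.20 °C
ET₀ = 0.0023 × 15.32 × (19.20 + 17.8) × √8.6 = 0.0023 × 15.32 × 37.00 × 2.9326 = 3.8233 mm/d
ETc = Kc × ET₀ = 1.11 × 3.8233 = 4.2439 mm/d
Crop demand D = ETc × 14 d = 4.2439 × 14 = 59.415 mm
D − Pe = 59.415 − 38.2 = 21.215 mm
Volume = 21.215 mm × 144.0 ha × 10 = 30549.6 m³

30500 m³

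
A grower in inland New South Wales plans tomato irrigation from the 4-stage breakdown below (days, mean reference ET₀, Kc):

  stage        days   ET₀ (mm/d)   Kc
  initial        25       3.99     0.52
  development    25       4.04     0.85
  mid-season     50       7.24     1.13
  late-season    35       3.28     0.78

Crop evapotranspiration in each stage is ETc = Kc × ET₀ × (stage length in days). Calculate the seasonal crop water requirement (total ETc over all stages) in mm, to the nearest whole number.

636 mm

initial: 0.52 × 3.99 × 25 = 51.87 mm
development: 0.85 × 4.04 × 25 = 85.85 mm
mid-season: 1.13 × 7.24 × 50 = 409.06 mm
late-season: 0.78 × 3.28 × 35 = 89.54 mm
Seasonal total = 636.32 mm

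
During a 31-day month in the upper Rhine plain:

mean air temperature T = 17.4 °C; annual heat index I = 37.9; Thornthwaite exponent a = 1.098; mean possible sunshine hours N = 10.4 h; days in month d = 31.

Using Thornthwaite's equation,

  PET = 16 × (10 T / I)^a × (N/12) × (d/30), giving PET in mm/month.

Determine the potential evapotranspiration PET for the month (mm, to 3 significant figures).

10T/I = 10 × 17.4 / 37.9 = 4.5910
(10T/I)^a = 4.5910^1.098 = 5.3306
Uncorrected PET = 16 × 5.3306 = 85.290 mm
Correction = (N/12)(d/30) = (10.4/12)(31/30) = 0.8956
PET = 85.290 × 0.8956 = 76.386 mm/month

76.4 mm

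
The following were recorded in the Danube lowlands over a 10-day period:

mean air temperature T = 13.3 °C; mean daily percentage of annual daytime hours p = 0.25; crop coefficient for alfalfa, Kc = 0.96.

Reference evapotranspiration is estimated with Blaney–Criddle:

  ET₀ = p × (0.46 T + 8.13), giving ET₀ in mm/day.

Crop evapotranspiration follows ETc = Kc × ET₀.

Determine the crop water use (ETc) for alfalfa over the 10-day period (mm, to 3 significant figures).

34.2 mm

ET₀ = 0.25 × (0.46 × 13.3 + 8.13) = 0.25 × 14.248 = 3.5620 mm/d
ETc = Kc × ET₀ = 0.96 × 3.5620 = 3.4195 mm/d
Over 10 days: 3.4195 × 10 = 34.195 mm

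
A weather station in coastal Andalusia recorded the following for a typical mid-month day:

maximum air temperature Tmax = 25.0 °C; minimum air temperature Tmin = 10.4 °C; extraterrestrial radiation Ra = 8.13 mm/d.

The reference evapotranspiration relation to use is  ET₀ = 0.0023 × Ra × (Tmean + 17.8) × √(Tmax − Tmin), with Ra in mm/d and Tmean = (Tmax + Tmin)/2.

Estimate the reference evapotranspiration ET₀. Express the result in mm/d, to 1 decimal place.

2.5 mm/d

Tmean = (25.0 + 10.4)/2 = 17.70 °C
ET₀ = 0.0023 × 8.13 × (17.70 + 17.8) × √14.6 = 0.0023 × 8.13 × 35.50 × 3.8210 = 2.5364 mm/d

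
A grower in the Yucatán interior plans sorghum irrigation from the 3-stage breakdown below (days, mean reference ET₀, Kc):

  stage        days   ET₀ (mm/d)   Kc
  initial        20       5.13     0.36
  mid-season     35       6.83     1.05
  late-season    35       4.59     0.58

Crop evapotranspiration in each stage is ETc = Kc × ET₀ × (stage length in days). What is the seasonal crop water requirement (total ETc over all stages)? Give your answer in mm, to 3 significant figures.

381 mm

initial: 0.36 × 5.13 × 20 = 36.94 mm
mid-season: 1.05 × 6.83 × 35 = 251.00 mm
late-season: 0.58 × 4.59 × 35 = 93.18 mm
Seasonal total = 381.12 mm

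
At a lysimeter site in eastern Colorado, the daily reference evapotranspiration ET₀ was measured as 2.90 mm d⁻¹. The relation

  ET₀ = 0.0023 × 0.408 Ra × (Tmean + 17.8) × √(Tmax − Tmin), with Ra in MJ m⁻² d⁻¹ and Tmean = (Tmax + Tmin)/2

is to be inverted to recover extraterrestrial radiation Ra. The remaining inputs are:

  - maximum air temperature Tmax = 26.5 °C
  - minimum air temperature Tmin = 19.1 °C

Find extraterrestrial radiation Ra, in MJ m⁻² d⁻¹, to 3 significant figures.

28.0 MJ m⁻² d⁻¹

Tmean = (26.5+19.1)/2 = 22.80 °C; ΔT = 7.4
Ra = ET₀ / [0.0023 × 0.408 × (Tmean+17.8) × √ΔT]
   = 2.90 / (0.0023 × 0.408 × 40.60 × 2.7203) = 27.981 MJ m⁻² d⁻¹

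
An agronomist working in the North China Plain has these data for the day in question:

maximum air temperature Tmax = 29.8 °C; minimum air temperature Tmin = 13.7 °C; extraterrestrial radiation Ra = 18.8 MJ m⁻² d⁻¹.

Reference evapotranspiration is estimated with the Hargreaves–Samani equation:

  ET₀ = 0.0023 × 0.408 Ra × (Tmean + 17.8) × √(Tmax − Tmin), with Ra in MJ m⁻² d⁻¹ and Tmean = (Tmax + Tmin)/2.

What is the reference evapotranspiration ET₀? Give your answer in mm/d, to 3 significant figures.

Tmean = (29.8 + 13.7)/2 = 21.75 °C
0.408 Ra = 0.408 × 18.8 = 7.6704 mm/d equivalent
ET₀ = 0.0023 × 7.6704 × (21.75 + 17.8) × √16.1 = 0.0023 × 7.6704 × 39.55 × 4.0125 = 2.7997 mm/d

2.80 mm/d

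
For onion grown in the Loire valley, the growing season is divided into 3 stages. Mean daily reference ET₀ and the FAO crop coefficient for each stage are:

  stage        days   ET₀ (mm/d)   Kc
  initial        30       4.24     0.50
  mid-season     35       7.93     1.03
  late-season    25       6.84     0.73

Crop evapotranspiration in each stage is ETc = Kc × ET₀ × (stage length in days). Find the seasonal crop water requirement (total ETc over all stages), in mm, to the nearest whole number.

474 mm

initial: 0.50 × 4.24 × 30 = 63.60 mm
mid-season: 1.03 × 7.93 × 35 = 285.88 mm
late-season: 0.73 × 6.84 × 25 = 124.83 mm
Seasonal total = 474.31 mm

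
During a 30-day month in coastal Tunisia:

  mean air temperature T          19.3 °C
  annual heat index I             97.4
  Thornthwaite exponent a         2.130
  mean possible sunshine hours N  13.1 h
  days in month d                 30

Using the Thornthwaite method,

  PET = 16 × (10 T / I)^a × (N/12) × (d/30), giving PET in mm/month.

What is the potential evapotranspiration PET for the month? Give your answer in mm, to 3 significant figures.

75.0 mm

10T/I = 10 × 19.3 / 97.4 = 1.9815
(10T/I)^a = 1.9815^2.130 = 4.2914
Uncorrected PET = 16 × 4.2914 = 68.662 mm
Correction = (N/12)(d/30) = (13.1/12)(30/30) = 1.0917
PET = 68.662 × 1.0917 = 74.958 mm/month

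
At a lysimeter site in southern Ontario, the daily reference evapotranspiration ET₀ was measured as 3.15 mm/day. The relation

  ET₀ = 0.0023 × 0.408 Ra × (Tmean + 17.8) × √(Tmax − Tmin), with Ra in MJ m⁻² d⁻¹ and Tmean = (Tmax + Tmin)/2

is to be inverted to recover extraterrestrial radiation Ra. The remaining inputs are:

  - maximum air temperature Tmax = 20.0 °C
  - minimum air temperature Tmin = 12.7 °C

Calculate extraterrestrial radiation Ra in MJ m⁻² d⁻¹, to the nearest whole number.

36 MJ m⁻² d⁻¹

Tmean = (20.0+12.7)/2 = 16.35 °C; ΔT = 7.3
Ra = ET₀ / [0.0023 × 0.408 × (Tmean+17.8) × √ΔT]
   = 3.15 / (0.0023 × 0.408 × 34.15 × 2.7019) = 36.380 MJ m⁻² d⁻¹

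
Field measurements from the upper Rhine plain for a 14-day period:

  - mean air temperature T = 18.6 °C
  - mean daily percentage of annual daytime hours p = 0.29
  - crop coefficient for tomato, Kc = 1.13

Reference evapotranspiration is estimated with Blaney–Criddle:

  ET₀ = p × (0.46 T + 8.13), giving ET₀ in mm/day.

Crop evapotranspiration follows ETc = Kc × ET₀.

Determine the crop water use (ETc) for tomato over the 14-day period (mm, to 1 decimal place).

ET₀ = 0.29 × (0.46 × 18.6 + 8.13) = 0.29 × 16.686 = 4.8389 mm/d
ETc = Kc × ET₀ = 1.13 × 4.8389 = 5.4680 mm/d
Over 14 days: 5.4680 × 14 = 76.552 mm

76.6 mm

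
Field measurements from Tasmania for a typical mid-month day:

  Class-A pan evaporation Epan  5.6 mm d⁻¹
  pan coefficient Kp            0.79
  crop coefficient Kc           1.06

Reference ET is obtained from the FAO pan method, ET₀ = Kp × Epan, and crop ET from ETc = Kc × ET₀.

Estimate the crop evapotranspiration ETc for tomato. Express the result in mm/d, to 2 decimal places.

4.69 mm/d

ET₀ = 0.79 × 5.6 = 4.4240 mm/d
ETc = Kc × ET₀ = 1.06 × 4.4240 = 4.6894 mm/d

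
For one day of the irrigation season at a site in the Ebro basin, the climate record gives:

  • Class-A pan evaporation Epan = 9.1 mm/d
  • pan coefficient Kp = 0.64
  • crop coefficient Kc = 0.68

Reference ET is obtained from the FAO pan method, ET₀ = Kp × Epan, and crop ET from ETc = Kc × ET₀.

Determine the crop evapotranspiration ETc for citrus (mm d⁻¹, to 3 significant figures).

ET₀ = 0.64 × 9.1 = 5.8240 mm/d
ETc = Kc × ET₀ = 0.68 × 5.8240 = 3.9603 mm/d

3.96 mm d⁻¹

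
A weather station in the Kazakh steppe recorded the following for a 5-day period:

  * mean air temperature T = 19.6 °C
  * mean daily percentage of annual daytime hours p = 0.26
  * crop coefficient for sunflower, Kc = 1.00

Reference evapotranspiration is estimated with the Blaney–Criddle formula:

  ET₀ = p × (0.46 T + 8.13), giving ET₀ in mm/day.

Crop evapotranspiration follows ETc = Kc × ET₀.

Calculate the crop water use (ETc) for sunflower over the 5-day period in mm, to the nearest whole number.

ET₀ = 0.26 × (0.46 × 19.6 + 8.13) = 0.26 × 17.146 = 4.4580 mm/d
ETc = Kc × ET₀ = 1.00 × 4.4580 = 4.4580 mm/d
Over 5 days: 4.4580 × 5 = 22.290 mm

22 mm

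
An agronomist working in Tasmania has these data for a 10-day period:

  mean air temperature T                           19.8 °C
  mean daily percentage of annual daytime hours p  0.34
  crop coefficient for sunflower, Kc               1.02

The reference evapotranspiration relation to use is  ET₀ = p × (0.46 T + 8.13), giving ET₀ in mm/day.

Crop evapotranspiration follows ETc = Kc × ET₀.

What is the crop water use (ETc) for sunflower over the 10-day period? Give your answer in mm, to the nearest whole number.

ET₀ = 0.34 × (0.46 × 19.8 + 8.13) = 0.34 × 17.238 = 5.8609 mm/d
ETc = Kc × ET₀ = 1.02 × 5.8609 = 5.9781 mm/d
Over 10 days: 5.9781 × 10 = 59.781 mm

60 mm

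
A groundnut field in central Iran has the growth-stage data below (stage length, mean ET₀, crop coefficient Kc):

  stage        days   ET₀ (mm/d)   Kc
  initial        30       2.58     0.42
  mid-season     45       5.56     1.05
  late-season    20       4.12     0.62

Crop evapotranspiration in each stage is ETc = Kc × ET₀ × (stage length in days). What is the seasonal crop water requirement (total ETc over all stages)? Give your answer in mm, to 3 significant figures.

346 mm

initial: 0.42 × 2.58 × 30 = 32.51 mm
mid-season: 1.05 × 5.56 × 45 = 262.71 mm
late-season: 0.62 × 4.12 × 20 = 51.09 mm
Seasonal total = 346.31 mm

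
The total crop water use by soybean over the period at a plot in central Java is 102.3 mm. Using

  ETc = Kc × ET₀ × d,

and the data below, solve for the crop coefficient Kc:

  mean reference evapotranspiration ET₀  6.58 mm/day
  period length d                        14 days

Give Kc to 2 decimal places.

1.11

ETc = Kc × ET₀ × d  ⇒  Kc = ETc / (ET₀ × d)
Kc = 102.3 / (6.58 × 14) = 102.3 / 92.12 = 1.1105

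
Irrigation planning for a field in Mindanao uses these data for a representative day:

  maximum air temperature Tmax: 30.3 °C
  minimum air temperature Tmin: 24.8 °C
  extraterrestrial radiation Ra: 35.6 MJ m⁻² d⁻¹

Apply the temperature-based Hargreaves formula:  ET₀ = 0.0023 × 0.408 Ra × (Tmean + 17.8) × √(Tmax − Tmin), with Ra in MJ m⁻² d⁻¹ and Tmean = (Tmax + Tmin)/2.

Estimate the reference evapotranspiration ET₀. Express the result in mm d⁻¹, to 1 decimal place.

Tmean = (30.3 + 24.8)/2 = 27.55 °C
0.408 Ra = 0.408 × 35.6 = 14.5248 mm/d equivalent
ET₀ = 0.0023 × 14.5248 × (27.55 + 17.8) × √5.5 = 0.0023 × 14.5248 × 45.35 × 2.3452 = 3.5530 mm/d

3.6 mm d⁻¹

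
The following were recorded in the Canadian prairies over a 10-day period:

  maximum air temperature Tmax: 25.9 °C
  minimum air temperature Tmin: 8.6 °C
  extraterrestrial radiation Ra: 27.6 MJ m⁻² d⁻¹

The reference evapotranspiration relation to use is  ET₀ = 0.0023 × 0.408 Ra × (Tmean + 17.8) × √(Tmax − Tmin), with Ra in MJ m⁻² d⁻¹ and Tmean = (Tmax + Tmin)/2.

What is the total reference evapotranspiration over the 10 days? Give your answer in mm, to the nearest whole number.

Tmean = (25.9 + 8.6)/2 = 17.25 °C
0.408 Ra = 0.408 × 27.6 = 11.2608 mm/d equivalent
ET₀ = 0.0023 × 11.2608 × (17.25 + 17.8) × √17.3 = 0.0023 × 11.2608 × 35.05 × 4.1593 = 3.7758 mm/d
Over 10 days: 3.7758 × 10 = 37.758 mm

38 mm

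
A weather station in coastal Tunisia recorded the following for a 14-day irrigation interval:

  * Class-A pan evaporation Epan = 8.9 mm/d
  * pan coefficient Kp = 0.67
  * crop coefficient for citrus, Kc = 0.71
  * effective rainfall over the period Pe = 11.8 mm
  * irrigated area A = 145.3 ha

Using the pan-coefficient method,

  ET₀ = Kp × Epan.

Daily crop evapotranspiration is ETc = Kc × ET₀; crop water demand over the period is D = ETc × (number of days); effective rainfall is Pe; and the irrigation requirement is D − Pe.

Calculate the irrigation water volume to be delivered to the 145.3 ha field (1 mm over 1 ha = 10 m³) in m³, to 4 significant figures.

ET₀ = 0.67 × 8.9 = 5.9630 mm/d
ETc = Kc × ET₀ = 0.71 × 5.9630 = 4.2337 mm/d
Crop demand D = ETc × 14 d = 4.2337 × 14 = 59.272 mm
D − Pe = 59.272 − 11.8 = 47.472 mm
Volume = 47.472 mm × 145.3 ha × 10 = 68976.8 m³

68980 m³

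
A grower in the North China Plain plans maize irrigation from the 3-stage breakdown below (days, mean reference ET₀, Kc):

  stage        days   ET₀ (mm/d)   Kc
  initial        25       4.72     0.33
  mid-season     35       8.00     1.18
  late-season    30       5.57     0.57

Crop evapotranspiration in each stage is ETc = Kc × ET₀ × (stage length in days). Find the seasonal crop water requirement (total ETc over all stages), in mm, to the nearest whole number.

initial: 0.33 × 4.72 × 25 = 38.94 mm
mid-season: 1.18 × 8.00 × 35 = 330.40 mm
late-season: 0.57 × 5.57 × 30 = 95.25 mm
Seasonal total = 464.59 mm

465 mm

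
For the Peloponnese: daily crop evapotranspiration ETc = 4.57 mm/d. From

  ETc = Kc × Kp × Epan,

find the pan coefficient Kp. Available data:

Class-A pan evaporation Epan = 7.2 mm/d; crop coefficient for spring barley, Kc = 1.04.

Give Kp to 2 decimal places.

ETc = Kc × Kp × Epan  ⇒  Kp = ETc / (Kc × Epan)
Kp = 4.57 / (1.04 × 7.2) = 4.57 / 7.488 = 0.6103

0.61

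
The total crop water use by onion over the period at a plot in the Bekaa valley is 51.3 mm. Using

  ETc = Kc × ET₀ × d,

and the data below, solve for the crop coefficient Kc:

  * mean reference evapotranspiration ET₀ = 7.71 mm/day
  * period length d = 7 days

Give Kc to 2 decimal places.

ETc = Kc × ET₀ × d  ⇒  Kc = ETc / (ET₀ × d)
Kc = 51.3 / (7.71 × 7) = 51.3 / 53.97 = 0.9505

0.95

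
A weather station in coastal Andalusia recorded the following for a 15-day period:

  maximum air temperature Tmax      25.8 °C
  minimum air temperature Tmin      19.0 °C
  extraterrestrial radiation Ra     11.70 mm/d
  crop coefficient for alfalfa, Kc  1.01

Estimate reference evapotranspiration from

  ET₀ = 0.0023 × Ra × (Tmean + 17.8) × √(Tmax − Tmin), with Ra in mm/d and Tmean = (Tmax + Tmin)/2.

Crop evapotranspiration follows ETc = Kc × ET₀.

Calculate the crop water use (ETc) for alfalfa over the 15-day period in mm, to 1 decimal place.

42.7 mm

Tmean = (25.8 + 19.0)/2 = 22.40 °C
ET₀ = 0.0023 × 11.70 × (22.40 + 17.8) × √6.8 = 0.0023 × 11.70 × 40.20 × 2.6077 = 2.8210 mm/d
ETc = Kc × ET₀ = 1.01 × 2.8210 = 2.8492 mm/d
Over 15 days: 2.8492 × 15 = 42.738 mm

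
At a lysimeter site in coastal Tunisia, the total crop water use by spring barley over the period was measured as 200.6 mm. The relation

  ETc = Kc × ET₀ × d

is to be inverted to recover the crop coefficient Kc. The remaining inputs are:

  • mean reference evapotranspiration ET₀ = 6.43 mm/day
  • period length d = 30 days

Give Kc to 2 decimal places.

1.04

ETc = Kc × ET₀ × d  ⇒  Kc = ETc / (ET₀ × d)
Kc = 200.6 / (6.43 × 30) = 200.6 / 192.90 = 1.0399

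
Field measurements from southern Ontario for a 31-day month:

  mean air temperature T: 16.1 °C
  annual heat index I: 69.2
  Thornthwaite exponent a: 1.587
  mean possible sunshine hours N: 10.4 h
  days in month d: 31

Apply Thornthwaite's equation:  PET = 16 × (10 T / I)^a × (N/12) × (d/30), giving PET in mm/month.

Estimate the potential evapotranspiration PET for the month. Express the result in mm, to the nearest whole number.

55 mm

10T/I = 10 × 16.1 / 69.2 = 2.3266
(10T/I)^a = 2.3266^1.587 = 3.8193
Uncorrected PET = 16 × 3.8193 = 61.109 mm
Correction = (N/12)(d/30) = (10.4/12)(31/30) = 0.8956
PET = 61.109 × 0.8956 = 54.729 mm/month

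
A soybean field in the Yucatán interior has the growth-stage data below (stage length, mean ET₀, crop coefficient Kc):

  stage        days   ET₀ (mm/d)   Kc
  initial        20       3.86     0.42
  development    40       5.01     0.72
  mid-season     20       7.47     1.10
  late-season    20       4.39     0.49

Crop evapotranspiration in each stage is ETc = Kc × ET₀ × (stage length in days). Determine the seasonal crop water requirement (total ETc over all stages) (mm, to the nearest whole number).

384 mm

initial: 0.42 × 3.86 × 20 = 32.42 mm
development: 0.72 × 5.01 × 40 = 144.29 mm
mid-season: 1.10 × 7.47 × 20 = 164.34 mm
late-season: 0.49 × 4.39 × 20 = 43.02 mm
Seasonal total = 384.07 mm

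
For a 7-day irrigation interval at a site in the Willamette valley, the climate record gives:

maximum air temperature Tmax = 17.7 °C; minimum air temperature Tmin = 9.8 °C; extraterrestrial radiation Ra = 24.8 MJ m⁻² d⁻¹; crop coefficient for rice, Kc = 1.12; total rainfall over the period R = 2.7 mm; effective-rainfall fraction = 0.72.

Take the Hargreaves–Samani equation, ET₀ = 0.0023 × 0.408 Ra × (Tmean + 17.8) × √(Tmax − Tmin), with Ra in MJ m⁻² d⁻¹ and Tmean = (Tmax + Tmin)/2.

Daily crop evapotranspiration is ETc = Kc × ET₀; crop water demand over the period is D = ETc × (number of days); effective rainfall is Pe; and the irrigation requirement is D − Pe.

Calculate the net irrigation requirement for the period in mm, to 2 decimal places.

Tmean = (17.7 + 9.8)/2 = 13.75 °C
0.408 Ra = 0.408 × 24.8 = 10.1184 mm/d equivalent
ET₀ = 0.0023 × 10.1184 × (13.75 + 17.8) × √7.9 = 0.0023 × 10.1184 × 31.55 × 2.8107 = 2.0637 mm/d
ETc = Kc × ET₀ = 1.12 × 2.0637 = 2.3113 mm/d
Crop demand D = ETc × 7 d = 2.3113 × 7 = 16.179 mm
Pe = 0.72 × 2.7 = 1.944 mm
D − Pe = 16.179 − 1.944 = 14.235 mm

14.24 mm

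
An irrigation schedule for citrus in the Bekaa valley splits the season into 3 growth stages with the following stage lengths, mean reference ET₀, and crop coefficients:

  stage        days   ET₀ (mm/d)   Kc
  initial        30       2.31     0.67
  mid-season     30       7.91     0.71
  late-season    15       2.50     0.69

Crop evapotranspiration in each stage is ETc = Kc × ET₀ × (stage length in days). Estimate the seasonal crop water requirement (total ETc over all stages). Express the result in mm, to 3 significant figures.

initial: 0.67 × 2.31 × 30 = 46.43 mm
mid-season: 0.71 × 7.91 × 30 = 168.48 mm
late-season: 0.69 × 2.50 × 15 = 25.88 mm
Seasonal total = 240.79 mm

241 mm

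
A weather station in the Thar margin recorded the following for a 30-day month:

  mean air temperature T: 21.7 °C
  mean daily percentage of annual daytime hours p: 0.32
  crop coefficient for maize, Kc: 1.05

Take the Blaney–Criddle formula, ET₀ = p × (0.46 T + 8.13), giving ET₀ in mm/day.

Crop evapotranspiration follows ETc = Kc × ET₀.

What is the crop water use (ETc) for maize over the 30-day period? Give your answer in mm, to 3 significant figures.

ET₀ = 0.32 × (0.46 × 21.7 + 8.13) = 0.32 × 18.112 = 5.7958 mm/d
ETc = Kc × ET₀ = 1.05 × 5.7958 = 6.0856 mm/d
Over 30 days: 6.0856 × 30 = 182.568 mm

183 mm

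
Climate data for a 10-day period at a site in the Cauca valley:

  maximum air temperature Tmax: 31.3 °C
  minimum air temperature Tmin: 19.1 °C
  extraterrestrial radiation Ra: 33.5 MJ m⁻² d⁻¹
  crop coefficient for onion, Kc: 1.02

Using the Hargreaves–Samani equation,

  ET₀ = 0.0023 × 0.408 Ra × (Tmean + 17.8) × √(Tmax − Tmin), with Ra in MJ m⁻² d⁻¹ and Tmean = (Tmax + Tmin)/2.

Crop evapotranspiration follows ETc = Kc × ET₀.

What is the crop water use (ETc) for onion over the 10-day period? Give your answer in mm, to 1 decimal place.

Tmean = (31.3 + 19.1)/2 = 25.20 °C
0.408 Ra = 0.408 × 33.5 = 13.6680 mm/d equivalent
ET₀ = 0.0023 × 13.6680 × (25.20 + 17.8) × √12.2 = 0.0023 × 13.6680 × 43.00 × 3.4928 = 4.7214 mm/d
ETc = Kc × ET₀ = 1.02 × 4.7214 = 4.8158 mm/d
Over 10 days: 4.8158 × 10 = 48.158 mm

48.2 mm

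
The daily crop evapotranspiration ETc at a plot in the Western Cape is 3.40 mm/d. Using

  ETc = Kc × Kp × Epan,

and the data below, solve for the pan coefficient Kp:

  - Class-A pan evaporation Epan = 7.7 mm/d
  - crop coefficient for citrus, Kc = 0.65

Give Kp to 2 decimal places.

ETc = Kc × Kp × Epan  ⇒  Kp = ETc / (Kc × Epan)
Kp = 3.40 / (0.65 × 7.7) = 3.40 / 5.005 = 0.6793

0.68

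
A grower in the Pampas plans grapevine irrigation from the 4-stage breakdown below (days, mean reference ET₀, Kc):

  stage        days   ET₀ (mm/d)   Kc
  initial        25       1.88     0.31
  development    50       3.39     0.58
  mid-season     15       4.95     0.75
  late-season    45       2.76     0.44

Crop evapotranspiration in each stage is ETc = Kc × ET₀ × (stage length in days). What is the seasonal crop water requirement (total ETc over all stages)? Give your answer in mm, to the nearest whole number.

initial: 0.31 × 1.88 × 25 = 14.57 mm
development: 0.58 × 3.39 × 50 = 98.31 mm
mid-season: 0.75 × 4.95 × 15 = 55.69 mm
late-season: 0.44 × 2.76 × 45 = 54.65 mm
Seasonal total = 223.22 mm

223 mm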